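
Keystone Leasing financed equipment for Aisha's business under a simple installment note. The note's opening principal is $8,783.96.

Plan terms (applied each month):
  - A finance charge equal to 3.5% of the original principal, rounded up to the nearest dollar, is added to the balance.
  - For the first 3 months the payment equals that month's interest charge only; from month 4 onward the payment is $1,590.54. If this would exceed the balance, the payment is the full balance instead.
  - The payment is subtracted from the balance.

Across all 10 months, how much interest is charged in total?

Month 1: $8,783.96 +$308.00 interest = $9,091.96; pay $308.00 → $8,783.96
Month 2: $8,783.96 +$308.00 interest = $9,091.96; pay $308.00 → $8,783.96
Month 3: $8,783.96 +$308.00 interest = $9,091.96; pay $308.00 → $8,783.96
Month 4: $8,783.96 +$308.00 interest = $9,091.96; pay $1,590.54 → $7,501.42
Month 5: $7,501.42 +$308.00 interest = $7,809.42; pay $1,590.54 → $6,218.88
Month 6: $6,218.88 +$308.00 interest = $6,526.88; pay $1,590.54 → $4,936.34
Month 7: $4,936.34 +$308.00 interest = $5,244.34; pay $1,590.54 → $3,653.80
Month 8: $3,653.80 +$308.00 interest = $3,961.80; pay $1,590.54 → $2,371.26
Month 9: $2,371.26 +$308.00 interest = $2,679.26; pay $1,590.54 → $1,088.72
Month 10: $1,088.72 +$308.00 interest = $1,396.72; pay $1,396.72 → $0.00
Total interest: $308.00 + $308.00 + $308.00 + $308.00 + $308.00 + $308.00 + $308.00 + $308.00 + $308.00 + $308.00 = $3,080.00

$3,080.00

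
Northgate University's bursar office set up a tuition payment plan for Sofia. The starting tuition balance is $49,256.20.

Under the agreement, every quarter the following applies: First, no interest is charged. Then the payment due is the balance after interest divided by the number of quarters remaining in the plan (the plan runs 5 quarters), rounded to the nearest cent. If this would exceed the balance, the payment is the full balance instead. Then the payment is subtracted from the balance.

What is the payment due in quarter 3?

$9,851.24

Quarter 1: opening $49,256.20; payment $9,851.24; balance $39,404.96
Quarter 2: opening $39,404.96; payment $9,851.24; balance $29,553.72
Quarter 3: opening $29,553.72; payment $9,851.24; balance $19,702.48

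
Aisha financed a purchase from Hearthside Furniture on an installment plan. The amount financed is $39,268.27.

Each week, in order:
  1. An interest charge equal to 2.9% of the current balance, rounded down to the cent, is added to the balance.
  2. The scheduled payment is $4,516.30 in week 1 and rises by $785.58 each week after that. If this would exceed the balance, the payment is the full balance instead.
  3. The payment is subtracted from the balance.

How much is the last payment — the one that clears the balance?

$5,378.03

Week 1: opening $39,268.27; interest $1,138.77 → $40,407.04; payment $4,516.30; balance $35,890.74
Week 2: opening $35,890.74; interest $1,040.83 → $36,931.57; payment $5,301.88; balance $31,629.69
Week 3: opening $31,629.69; interest $917.26 → $32,546.95; payment $6,087.46; balance $26,459.49
Week 4: opening $26,459.49; interest $767.32 → $27,226.81; payment $6,873.04; balance $20,353.77
Week 5: opening $20,353.77; interest $590.25 → $20,944.02; payment $7,658.62; balance $13,285.40
Week 6: opening $13,285.40; interest $385.27 → $13,670.67; payment $8,444.20; balance $5,226.47
Week 7: opening $5,226.47; interest $151.56 → $5,378.03; payment $5,378.03; balance $0.00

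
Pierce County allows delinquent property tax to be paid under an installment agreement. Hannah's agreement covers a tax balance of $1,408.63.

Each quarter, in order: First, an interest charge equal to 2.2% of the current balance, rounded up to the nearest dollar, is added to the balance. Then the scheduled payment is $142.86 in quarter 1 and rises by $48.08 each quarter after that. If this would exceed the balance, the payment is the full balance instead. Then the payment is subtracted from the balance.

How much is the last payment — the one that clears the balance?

Quarter 1: opening $1,408.63; interest $31.00 → $1,439.63; payment $142.86; balance $1,296.77
Quarter 2: opening $1,296.77; interest $29.00 → $1,325.77; payment $190.94; balance $1,134.83
Quarter 3: opening $1,134.83; interest $25.00 → $1,159.83; payment $239.02; balance $920.81
Quarter 4: opening $920.81; interest $21.00 → $941.81; payment $287.10; balance $654.71
Quarter 5: opening $654.71; interest $15.00 → $669.71; payment $335.18; balance $334.53
Quarter 6: opening $334.53; interest $8.00 → $342.53; payment $342.53; balance $0.00

$342.53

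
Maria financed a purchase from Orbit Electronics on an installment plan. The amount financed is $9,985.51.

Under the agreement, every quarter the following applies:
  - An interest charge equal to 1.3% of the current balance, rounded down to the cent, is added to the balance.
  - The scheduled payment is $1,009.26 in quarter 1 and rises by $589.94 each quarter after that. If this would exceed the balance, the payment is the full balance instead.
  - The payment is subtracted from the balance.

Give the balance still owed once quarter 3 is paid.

$5,535.21

Quarter 1: $9,985.51 +$129.81 interest = $10,115.32; pay $1,009.26 → $9,106.06
Quarter 2: $9,106.06 +$118.37 interest = $9,224.43; pay $1,599.20 → $7,625.23
Quarter 3: $7,625.23 +$99.12 interest = $7,724.35; pay $2,189.14 → $5,535.21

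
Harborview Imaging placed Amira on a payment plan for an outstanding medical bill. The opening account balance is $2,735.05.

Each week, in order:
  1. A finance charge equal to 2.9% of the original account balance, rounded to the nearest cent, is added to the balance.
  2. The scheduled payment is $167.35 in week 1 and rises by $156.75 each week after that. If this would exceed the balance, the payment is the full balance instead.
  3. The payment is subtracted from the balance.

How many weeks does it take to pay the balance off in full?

Week 1: opening $2,735.05; interest $79.32 → $2,814.37; payment $167.35; balance $2,647.02
Week 2: opening $2,647.02; interest $79.32 → $2,726.34; payment $324.10; balance $2,402.24
Week 3: opening $2,402.24; interest $79.32 → $2,481.56; payment $480.85; balance $2,000.71
Week 4: opening $2,000.71; interest $79.32 → $2,080.03; payment $637.60; balance $1,442.43
Week 5: opening $1,442.43; interest $79.32 → $1,521.75; payment $794.35; balance $727.40
Week 6: opening $727.40; interest $79.32 → $806.72; payment $806.72; balance $0.00
Balance reaches $0.00 in week 6.

6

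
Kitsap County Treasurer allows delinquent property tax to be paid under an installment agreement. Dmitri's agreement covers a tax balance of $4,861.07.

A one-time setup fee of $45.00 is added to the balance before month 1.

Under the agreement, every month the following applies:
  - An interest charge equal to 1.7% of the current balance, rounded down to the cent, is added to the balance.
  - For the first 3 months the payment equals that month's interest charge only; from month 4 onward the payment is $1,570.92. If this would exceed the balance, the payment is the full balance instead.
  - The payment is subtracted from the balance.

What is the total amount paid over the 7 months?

Month 1: opening $4,906.07; interest $83.40 → $4,989.47; payment $83.40; balance $4,906.07
Month 2: opening $4,906.07; interest $83.40 → $4,989.47; payment $83.40; balance $4,906.07
Month 3: opening $4,906.07; interest $83.40 → $4,989.47; payment $83.40; balance $4,906.07
Month 4: opening $4,906.07; interest $83.40 → $4,989.47; payment $1,570.92; balance $3,418.55
Month 5: opening $3,418.55; interest $58.11 → $3,476.66; payment $1,570.92; balance $1,905.74
Month 6: opening $1,905.74; interest $32.39 → $1,938.13; payment $1,570.92; balance $367.21
Month 7: opening $367.21; interest $6.24 → $373.45; payment $373.45; balance $0.00
Total paid: $5,336.41

$5,336.41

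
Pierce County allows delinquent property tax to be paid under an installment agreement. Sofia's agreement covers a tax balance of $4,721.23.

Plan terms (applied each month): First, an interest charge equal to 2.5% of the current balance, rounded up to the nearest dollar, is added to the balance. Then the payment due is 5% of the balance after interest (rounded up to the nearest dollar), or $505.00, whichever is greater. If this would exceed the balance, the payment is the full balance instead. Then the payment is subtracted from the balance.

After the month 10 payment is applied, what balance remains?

$392.23

Month 1: opening $4,721.23; interest $119.00 → $4,840.23; payment $505.00; balance $4,335.23
Month 2: opening $4,335.23; interest $109.00 → $4,444.23; payment $505.00; balance $3,939.23
Month 3: opening $3,939.23; interest $99.00 → $4,038.23; payment $505.00; balance $3,533.23
Month 4: opening $3,533.23; interest $89.00 → $3,622.23; payment $505.00; balance $3,117.23
Month 5: opening $3,117.23; interest $78.00 → $3,195.23; payment $505.00; balance $2,690.23
Month 6: opening $2,690.23; interest $68.00 → $2,758.23; payment $505.00; balance $2,253.23
Month 7: opening $2,253.23; interest $57.00 → $2,310.23; payment $505.00; balance $1,805.23
Month 8: opening $1,805.23; interest $46.00 → $1,851.23; payment $505.00; balance $1,346.23
Month 9: opening $1,346.23; interest $34.00 → $1,380.23; payment $505.00; balance $875.23
Month 10: opening $875.23; interest $22.00 → $897.23; payment $505.00; balance $392.23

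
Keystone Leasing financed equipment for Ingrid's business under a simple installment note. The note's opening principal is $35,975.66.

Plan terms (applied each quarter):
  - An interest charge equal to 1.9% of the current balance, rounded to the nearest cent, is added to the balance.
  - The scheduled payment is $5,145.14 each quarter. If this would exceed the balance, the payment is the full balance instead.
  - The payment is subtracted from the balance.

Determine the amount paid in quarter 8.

# | Opening | Interest | Payment | End bal
1 | $35,975.66 | $683.54 | $5,145.14 | $31,514.06
2 | $31,514.06 | $598.77 | $5,145.14 | $26,967.69
3 | $26,967.69 | $512.39 | $5,145.14 | $22,334.94
4 | $22,334.94 | $424.36 | $5,145.14 | $17,614.16
5 | $17,614.16 | $334.67 | $5,145.14 | $12,803.69
6 | $12,803.69 | $243.27 | $5,145.14 | $7,901.82
7 | $7,901.82 | $150.13 | $5,145.14 | $2,906.81
8 | $2,906.81 | $55.23 | $2,962.04 | $0.00

$2,962.04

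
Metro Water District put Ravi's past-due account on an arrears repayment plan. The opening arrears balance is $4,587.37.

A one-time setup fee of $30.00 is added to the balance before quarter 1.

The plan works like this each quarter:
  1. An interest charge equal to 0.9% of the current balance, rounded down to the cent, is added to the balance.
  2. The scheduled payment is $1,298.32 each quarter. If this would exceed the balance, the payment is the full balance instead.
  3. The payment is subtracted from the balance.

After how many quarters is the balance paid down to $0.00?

4

# | Opening | Interest | Payment | End bal
1 | $4,617.37 | $41.55 | $1,298.32 | $3,360.60
2 | $3,360.60 | $30.24 | $1,298.32 | $2,092.52
3 | $2,092.52 | $18.83 | $1,298.32 | $813.03
4 | $813.03 | $7.31 | $820.34 | $0.00
Balance reaches $0.00 in quarter 4.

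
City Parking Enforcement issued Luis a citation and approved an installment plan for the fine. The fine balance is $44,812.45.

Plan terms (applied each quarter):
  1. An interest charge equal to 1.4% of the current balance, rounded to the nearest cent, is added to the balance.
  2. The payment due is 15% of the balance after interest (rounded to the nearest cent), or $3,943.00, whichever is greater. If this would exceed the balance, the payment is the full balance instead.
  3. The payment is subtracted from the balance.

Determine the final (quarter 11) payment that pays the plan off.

# | Opening | Interest | Payment | End bal
1 | $44,812.45 | $627.37 | $6,815.97 | $38,623.85
2 | $38,623.85 | $540.73 | $5,874.69 | $33,289.89
3 | $33,289.89 | $466.06 | $5,063.39 | $28,692.56
4 | $28,692.56 | $401.70 | $4,364.14 | $24,730.12
5 | $24,730.12 | $346.22 | $3,943.00 | $21,133.34
6 | $21,133.34 | $295.87 | $3,943.00 | $17,486.21
7 | $17,486.21 | $244.81 | $3,943.00 | $13,788.02
8 | $13,788.02 | $193.03 | $3,943.00 | $10,038.05
9 | $10,038.05 | $140.53 | $3,943.00 | $6,235.58
10 | $6,235.58 | $87.30 | $3,943.00 | $2,379.88
11 | $2,379.88 | $33.32 | $2,413.20 | $0.00

$2,413.20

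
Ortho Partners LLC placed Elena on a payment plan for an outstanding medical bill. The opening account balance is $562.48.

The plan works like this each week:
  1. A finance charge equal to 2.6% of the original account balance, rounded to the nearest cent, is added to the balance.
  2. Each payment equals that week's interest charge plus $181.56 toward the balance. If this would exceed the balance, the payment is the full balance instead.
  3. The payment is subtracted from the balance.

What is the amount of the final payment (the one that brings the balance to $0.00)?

$32.42

# | Opening | Interest | Payment | End bal
1 | $562.48 | $14.62 | $196.18 | $380.92
2 | $380.92 | $14.62 | $196.18 | $199.36
3 | $199.36 | $14.62 | $196.18 | $17.80
4 | $17.80 | $14.62 | $32.42 | $0.00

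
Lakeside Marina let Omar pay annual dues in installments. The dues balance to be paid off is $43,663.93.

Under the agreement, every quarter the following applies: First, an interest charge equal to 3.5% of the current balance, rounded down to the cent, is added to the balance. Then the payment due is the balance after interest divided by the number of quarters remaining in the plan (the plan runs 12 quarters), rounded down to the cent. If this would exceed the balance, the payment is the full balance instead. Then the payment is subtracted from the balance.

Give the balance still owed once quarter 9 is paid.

$14,877.36

# | Opening | Interest | Payment | End bal
1 | $43,663.93 | $1,528.23 | $3,766.01 | $41,426.15
2 | $41,426.15 | $1,449.91 | $3,897.82 | $38,978.24
3 | $38,978.24 | $1,364.23 | $4,034.24 | $36,308.23
4 | $36,308.23 | $1,270.78 | $4,175.44 | $33,403.57
5 | $33,403.57 | $1,169.12 | $4,321.58 | $30,251.11
6 | $30,251.11 | $1,058.78 | $4,472.84 | $26,837.05
7 | $26,837.05 | $939.29 | $4,629.39 | $23,146.95
8 | $23,146.95 | $810.14 | $4,791.41 | $19,165.68
9 | $19,165.68 | $670.79 | $4,959.11 | $14,877.36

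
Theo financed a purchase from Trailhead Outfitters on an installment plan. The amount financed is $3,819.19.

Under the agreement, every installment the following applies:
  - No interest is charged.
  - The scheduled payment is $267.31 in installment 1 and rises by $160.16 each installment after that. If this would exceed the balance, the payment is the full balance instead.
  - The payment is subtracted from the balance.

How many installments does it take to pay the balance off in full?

6

Installment 1: opening $3,819.19; payment $267.31; balance $3,551.88
Installment 2: opening $3,551.88; payment $427.47; balance $3,124.41
Installment 3: opening $3,124.41; payment $587.63; balance $2,536.78
Installment 4: opening $2,536.78; payment $747.79; balance $1,788.99
Installment 5: opening $1,788.99; payment $907.95; balance $881.04
Installment 6: opening $881.04; payment $881.04; balance $0.00
Balance reaches $0.00 in installment 6.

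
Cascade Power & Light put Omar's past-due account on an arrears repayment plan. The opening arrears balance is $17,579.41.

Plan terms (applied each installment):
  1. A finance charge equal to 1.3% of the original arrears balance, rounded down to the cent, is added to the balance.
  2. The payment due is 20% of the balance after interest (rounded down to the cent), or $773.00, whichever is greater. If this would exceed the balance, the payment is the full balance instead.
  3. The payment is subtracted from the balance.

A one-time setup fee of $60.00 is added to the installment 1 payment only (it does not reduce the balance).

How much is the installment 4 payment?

$1,935.05

Installment 1: $17,579.41 +$228.53 interest = $17,807.94; pay $3,561.58 (+ $60.00 fee) → $14,246.36
Installment 2: $14,246.36 +$228.53 interest = $14,474.89; pay $2,894.97 → $11,579.92
Installment 3: $11,579.92 +$228.53 interest = $11,808.45; pay $2,361.69 → $9,446.76
Installment 4: $9,446.76 +$228.53 interest = $9,675.29; pay $1,935.05 → $7,740.24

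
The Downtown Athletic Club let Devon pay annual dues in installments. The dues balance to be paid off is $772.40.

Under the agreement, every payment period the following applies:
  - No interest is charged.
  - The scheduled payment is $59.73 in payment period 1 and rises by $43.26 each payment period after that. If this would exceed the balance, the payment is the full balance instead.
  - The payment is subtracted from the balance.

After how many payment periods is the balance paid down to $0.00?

Payment period 1: $772.40 − $59.73 → $712.67
Payment period 2: $712.67 − $102.99 → $609.68
Payment period 3: $609.68 − $146.25 → $463.43
Payment period 4: $463.43 − $189.51 → $273.92
Payment period 5: $273.92 − $232.77 → $41.15
Payment period 6: $41.15 − $41.15 → $0.00
Balance reaches $0.00 in payment period 6.

6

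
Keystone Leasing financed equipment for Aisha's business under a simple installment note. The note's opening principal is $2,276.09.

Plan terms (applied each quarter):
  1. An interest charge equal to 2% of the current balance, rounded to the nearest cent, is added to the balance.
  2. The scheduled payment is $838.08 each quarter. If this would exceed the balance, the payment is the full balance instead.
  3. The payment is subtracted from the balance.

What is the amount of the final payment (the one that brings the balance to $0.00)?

# | Opening | Interest | Payment | End bal
1 | $2,276.09 | $45.52 | $838.08 | $1,483.53
2 | $1,483.53 | $29.67 | $838.08 | $675.12
3 | $675.12 | $13.50 | $688.62 | $0.00

$688.62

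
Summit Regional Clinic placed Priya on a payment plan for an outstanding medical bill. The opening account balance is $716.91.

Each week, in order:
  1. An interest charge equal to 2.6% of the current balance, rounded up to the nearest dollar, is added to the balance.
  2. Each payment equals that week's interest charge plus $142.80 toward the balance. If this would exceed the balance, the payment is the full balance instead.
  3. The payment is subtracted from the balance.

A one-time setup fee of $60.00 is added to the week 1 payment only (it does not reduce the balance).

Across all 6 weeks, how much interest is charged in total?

$59.00

Week 1: $716.91 +$19.00 interest = $735.91; pay $161.80 (+ $60.00 fee) → $574.11
Week 2: $574.11 +$15.00 interest = $589.11; pay $157.80 → $431.31
Week 3: $431.31 +$12.00 interest = $443.31; pay $154.80 → $288.51
Week 4: $288.51 +$8.00 interest = $296.51; pay $150.80 → $145.71
Week 5: $145.71 +$4.00 interest = $149.71; pay $146.80 → $2.91
Week 6: $2.91 +$1.00 interest = $3.91; pay $3.91 → $0.00
Total interest: $19.00 + $15.00 + $12.00 + $8.00 + $4.00 + $1.00 = $59.00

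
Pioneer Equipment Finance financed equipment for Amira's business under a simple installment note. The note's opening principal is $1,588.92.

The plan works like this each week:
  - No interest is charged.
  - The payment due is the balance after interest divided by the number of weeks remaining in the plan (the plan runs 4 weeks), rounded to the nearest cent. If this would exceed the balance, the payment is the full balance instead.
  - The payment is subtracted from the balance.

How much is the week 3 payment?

$397.23

# | Opening | Payment | End bal
1 | $1,588.92 | $397.23 | $1,191.69
2 | $1,191.69 | $397.23 | $794.46
3 | $794.46 | $397.23 | $397.23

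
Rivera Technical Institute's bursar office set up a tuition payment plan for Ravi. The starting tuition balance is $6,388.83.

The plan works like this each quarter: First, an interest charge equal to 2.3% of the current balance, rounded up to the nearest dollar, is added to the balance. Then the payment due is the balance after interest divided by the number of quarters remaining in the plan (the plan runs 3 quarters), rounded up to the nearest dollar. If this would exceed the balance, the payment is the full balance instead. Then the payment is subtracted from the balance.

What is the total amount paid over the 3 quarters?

$6,688.83

Quarter 1: $6,388.83 +$147.00 interest = $6,535.83; pay $2,179.00 → $4,356.83
Quarter 2: $4,356.83 +$101.00 interest = $4,457.83; pay $2,229.00 → $2,228.83
Quarter 3: $2,228.83 +$52.00 interest = $2,280.83; pay $2,280.83 → $0.00
Total paid: $6,688.83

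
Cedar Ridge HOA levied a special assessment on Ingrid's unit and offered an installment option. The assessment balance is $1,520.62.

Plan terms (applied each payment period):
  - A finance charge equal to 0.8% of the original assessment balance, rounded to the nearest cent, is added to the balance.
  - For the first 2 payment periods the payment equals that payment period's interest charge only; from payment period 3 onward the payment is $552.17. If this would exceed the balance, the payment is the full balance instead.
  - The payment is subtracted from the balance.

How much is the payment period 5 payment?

$452.76

Payment period 1: opening $1,520.62; interest $12.16 → $1,532.78; payment $12.16; balance $1,520.62
Payment period 2: opening $1,520.62; interest $12.16 → $1,532.78; payment $12.16; balance $1,520.62
Payment period 3: opening $1,520.62; interest $12.16 → $1,532.78; payment $552.17; balance $980.61
Payment period 4: opening $980.61; interest $12.16 → $992.77; payment $552.17; balance $440.60
Payment period 5: opening $440.60; interest $12.16 → $452.76; payment $452.76; balance $0.00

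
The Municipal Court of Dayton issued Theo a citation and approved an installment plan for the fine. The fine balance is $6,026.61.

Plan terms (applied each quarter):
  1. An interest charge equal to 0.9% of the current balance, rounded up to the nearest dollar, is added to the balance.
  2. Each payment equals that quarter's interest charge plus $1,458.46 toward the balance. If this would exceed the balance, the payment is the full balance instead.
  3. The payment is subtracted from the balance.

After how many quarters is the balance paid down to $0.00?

Quarter 1: opening $6,026.61; interest $55.00 → $6,081.61; payment $1,513.46; balance $4,568.15
Quarter 2: opening $4,568.15; interest $42.00 → $4,610.15; payment $1,500.46; balance $3,109.69
Quarter 3: opening $3,109.69; interest $28.00 → $3,137.69; payment $1,486.46; balance $1,651.23
Quarter 4: opening $1,651.23; interest $15.00 → $1,666.23; payment $1,473.46; balance $192.77
Quarter 5: opening $192.77; interest $2.00 → $194.77; payment $194.77; balance $0.00
Balance reaches $0.00 in quarter 5.

5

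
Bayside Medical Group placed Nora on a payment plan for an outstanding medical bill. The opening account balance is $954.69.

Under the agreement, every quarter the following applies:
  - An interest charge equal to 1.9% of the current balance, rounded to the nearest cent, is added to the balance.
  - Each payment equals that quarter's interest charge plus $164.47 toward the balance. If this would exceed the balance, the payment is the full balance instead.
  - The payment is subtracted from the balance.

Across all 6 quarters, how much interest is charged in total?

# | Opening | Interest | Payment | End bal
1 | $954.69 | $18.14 | $182.61 | $790.22
2 | $790.22 | $15.01 | $179.48 | $625.75
3 | $625.75 | $11.89 | $176.36 | $461.28
4 | $461.28 | $8.76 | $173.23 | $296.81
5 | $296.81 | $5.64 | $170.11 | $132.34
6 | $132.34 | $2.51 | $134.85 | $0.00
Total interest: $18.14 + $15.01 + $11.89 + $8.76 + $5.64 + $2.51 = $61.95

$61.95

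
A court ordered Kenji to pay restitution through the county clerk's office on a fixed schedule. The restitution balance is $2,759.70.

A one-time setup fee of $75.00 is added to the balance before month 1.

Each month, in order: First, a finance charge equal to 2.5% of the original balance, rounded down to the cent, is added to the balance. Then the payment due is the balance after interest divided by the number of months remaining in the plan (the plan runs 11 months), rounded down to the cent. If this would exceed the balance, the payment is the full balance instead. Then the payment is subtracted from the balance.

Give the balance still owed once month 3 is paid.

Month 1: $2,834.70 +$68.99 interest = $2,903.69; pay $263.97 → $2,639.72
Month 2: $2,639.72 +$68.99 interest = $2,708.71; pay $270.87 → $2,437.84
Month 3: $2,437.84 +$68.99 interest = $2,506.83; pay $278.53 → $2,228.30

$2,228.30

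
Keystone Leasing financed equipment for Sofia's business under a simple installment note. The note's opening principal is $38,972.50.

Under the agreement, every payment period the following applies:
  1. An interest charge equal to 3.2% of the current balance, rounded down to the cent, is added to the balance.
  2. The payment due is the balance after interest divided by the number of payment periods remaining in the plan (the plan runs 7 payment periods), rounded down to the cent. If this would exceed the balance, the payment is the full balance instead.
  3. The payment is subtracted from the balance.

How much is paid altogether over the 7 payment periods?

$44,293.31

Payment period 1: $38,972.50 +$1,247.12 interest = $40,219.62; pay $5,745.66 → $34,473.96
Payment period 2: $34,473.96 +$1,103.16 interest = $35,577.12; pay $5,929.52 → $29,647.60
Payment period 3: $29,647.60 +$948.72 interest = $30,596.32; pay $6,119.26 → $24,477.06
Payment period 4: $24,477.06 +$783.26 interest = $25,260.32; pay $6,315.08 → $18,945.24
Payment period 5: $18,945.24 +$606.24 interest = $19,551.48; pay $6,517.16 → $13,034.32
Payment period 6: $13,034.32 +$417.09 interest = $13,451.41; pay $6,725.70 → $6,725.71
Payment period 7: $6,725.71 +$215.22 interest = $6,940.93; pay $6,940.93 → $0.00
Total paid: $44,293.31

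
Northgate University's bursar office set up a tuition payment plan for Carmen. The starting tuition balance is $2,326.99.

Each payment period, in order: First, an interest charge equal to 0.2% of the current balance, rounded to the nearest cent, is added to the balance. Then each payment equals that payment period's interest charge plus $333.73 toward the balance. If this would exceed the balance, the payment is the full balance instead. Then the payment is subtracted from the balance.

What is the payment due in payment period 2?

Payment period 1: opening $2,326.99; interest $4.65 → $2,331.64; payment $338.38; balance $1,993.26
Payment period 2: opening $1,993.26; interest $3.99 → $1,997.25; payment $337.72; balance $1,659.53

$337.72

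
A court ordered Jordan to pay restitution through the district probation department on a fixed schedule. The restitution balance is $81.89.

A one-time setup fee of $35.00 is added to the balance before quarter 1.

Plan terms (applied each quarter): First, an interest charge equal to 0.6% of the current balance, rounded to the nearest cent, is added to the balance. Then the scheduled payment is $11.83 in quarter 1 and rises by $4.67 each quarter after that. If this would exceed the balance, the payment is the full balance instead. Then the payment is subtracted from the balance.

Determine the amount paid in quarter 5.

$30.51

Quarter 1: opening $116.89; interest $0.70 → $117.59; payment $11.83; balance $105.76
Quarter 2: opening $105.76; interest $0.63 → $106.39; payment $16.50; balance $89.89
Quarter 3: opening $89.89; interest $0.54 → $90.43; payment $21.17; balance $69.26
Quarter 4: opening $69.26; interest $0.42 → $69.68; payment $25.84; balance $43.84
Quarter 5: opening $43.84; interest $0.26 → $44.10; payment $30.51; balance $13.59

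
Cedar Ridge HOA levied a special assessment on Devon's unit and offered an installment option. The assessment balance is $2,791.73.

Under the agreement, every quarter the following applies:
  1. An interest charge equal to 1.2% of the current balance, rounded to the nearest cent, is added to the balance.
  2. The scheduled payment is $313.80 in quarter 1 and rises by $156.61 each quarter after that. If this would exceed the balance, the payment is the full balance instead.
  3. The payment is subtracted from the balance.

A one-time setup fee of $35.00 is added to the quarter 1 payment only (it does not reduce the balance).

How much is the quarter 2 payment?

Quarter 1: opening $2,791.73; interest $33.50 → $2,825.23; payment $313.80 (+ $35.00 fee); balance $2,511.43
Quarter 2: opening $2,511.43; interest $30.14 → $2,541.57; payment $470.41; balance $2,071.16

$470.41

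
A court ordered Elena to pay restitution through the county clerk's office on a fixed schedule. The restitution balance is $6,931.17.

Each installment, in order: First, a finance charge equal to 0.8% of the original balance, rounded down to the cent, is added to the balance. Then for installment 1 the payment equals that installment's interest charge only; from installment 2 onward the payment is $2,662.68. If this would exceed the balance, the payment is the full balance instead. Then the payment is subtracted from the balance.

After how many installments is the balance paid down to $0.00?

4

Installment 1: opening $6,931.17; interest $55.44 → $6,986.61; payment $55.44; balance $6,931.17
Installment 2: opening $6,931.17; interest $55.44 → $6,986.61; payment $2,662.68; balance $4,323.93
Installment 3: opening $4,323.93; interest $55.44 → $4,379.37; payment $2,662.68; balance $1,716.69
Installment 4: opening $1,716.69; interest $55.44 → $1,772.13; payment $1,772.13; balance $0.00
Balance reaches $0.00 in installment 4.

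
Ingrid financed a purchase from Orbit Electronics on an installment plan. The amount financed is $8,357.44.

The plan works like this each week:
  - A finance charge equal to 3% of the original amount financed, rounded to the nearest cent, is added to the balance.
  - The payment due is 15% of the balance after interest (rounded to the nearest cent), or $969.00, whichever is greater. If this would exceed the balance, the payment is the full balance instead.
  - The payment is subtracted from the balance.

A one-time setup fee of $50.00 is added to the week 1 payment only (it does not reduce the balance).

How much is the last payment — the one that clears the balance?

# | Opening | Interest | Payment | Fee | End bal
1 | $8,357.44 | $250.72 | $1,291.22 | $50.00 | $7,316.94
2 | $7,316.94 | $250.72 | $1,135.15 | — | $6,432.51
3 | $6,432.51 | $250.72 | $1,002.48 | — | $5,680.75
4 | $5,680.75 | $250.72 | $969.00 | — | $4,962.47
5 | $4,962.47 | $250.72 | $969.00 | — | $4,244.19
6 | $4,244.19 | $250.72 | $969.00 | — | $3,525.91
7 | $3,525.91 | $250.72 | $969.00 | — | $2,807.63
8 | $2,807.63 | $250.72 | $969.00 | — | $2,089.35
9 | $2,089.35 | $250.72 | $969.00 | — | $1,371.07
10 | $1,371.07 | $250.72 | $969.00 | — | $652.79
11 | $652.79 | $250.72 | $903.51 | — | $0.00

$903.51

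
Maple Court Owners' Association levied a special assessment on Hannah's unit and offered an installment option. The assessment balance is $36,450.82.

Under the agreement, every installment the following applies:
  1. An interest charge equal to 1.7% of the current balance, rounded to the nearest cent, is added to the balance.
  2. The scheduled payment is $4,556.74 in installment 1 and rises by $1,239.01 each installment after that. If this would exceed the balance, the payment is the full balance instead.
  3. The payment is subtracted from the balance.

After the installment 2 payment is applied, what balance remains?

$27,270.72

Installment 1: $36,450.82 +$619.66 interest = $37,070.48; pay $4,556.74 → $32,513.74
Installment 2: $32,513.74 +$552.73 interest = $33,066.47; pay $5,795.75 → $27,270.72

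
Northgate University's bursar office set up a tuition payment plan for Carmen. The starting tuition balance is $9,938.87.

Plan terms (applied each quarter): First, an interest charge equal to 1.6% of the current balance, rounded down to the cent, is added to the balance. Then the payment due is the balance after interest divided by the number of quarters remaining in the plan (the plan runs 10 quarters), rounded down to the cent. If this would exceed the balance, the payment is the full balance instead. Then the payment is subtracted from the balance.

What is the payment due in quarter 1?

$1,009.78

Quarter 1: opening $9,938.87; interest $159.02 → $10,097.89; payment $1,009.78; balance $9,088.11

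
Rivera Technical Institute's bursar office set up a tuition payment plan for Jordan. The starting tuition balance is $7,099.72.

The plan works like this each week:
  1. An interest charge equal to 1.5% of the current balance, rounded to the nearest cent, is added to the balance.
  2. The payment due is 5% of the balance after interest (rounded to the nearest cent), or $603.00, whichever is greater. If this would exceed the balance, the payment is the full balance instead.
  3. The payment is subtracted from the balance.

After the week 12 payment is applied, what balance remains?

# | Opening | Interest | Payment | End bal
1 | $7,099.72 | $106.50 | $603.00 | $6,603.22
2 | $6,603.22 | $99.05 | $603.00 | $6,099.27
3 | $6,099.27 | $91.49 | $603.00 | $5,587.76
4 | $5,587.76 | $83.82 | $603.00 | $5,068.58
5 | $5,068.58 | $76.03 | $603.00 | $4,541.61
6 | $4,541.61 | $68.12 | $603.00 | $4,006.73
7 | $4,006.73 | $60.10 | $603.00 | $3,463.83
8 | $3,463.83 | $51.96 | $603.00 | $2,912.79
9 | $2,912.79 | $43.69 | $603.00 | $2,353.48
10 | $2,353.48 | $35.30 | $603.00 | $1,785.78
11 | $1,785.78 | $26.79 | $603.00 | $1,209.57
12 | $1,209.57 | $18.14 | $603.00 | $624.71

$624.71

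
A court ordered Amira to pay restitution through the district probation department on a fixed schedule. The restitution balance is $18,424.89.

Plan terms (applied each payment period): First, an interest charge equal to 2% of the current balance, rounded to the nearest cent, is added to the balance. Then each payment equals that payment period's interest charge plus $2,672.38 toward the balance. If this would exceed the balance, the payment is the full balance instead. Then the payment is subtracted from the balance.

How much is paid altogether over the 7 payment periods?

Payment period 1: $18,424.89 +$368.50 interest = $18,793.39; pay $3,040.88 → $15,752.51
Payment period 2: $15,752.51 +$315.05 interest = $16,067.56; pay $2,987.43 → $13,080.13
Payment period 3: $13,080.13 +$261.60 interest = $13,341.73; pay $2,933.98 → $10,407.75
Payment period 4: $10,407.75 +$208.16 interest = $10,615.91; pay $2,880.54 → $7,735.37
Payment period 5: $7,735.37 +$154.71 interest = $7,890.08; pay $2,827.09 → $5,062.99
Payment period 6: $5,062.99 +$101.26 interest = $5,164.25; pay $2,773.64 → $2,390.61
Payment period 7: $2,390.61 +$47.81 interest = $2,438.42; pay $2,438.42 → $0.00
Total paid: $19,881.98

$19,881.98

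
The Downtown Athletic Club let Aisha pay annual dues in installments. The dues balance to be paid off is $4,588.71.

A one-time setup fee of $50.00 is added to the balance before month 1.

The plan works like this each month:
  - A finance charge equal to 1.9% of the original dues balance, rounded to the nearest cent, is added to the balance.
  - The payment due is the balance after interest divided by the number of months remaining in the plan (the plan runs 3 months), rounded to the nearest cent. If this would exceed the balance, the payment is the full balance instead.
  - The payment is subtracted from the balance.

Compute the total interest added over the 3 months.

$261.57

Month 1: opening $4,638.71; interest $87.19 → $4,725.90; payment $1,575.30; balance $3,150.60
Month 2: opening $3,150.60; interest $87.19 → $3,237.79; payment $1,618.90; balance $1,618.89
Month 3: opening $1,618.89; interest $87.19 → $1,706.08; payment $1,706.08; balance $0.00
Total interest: $87.19 + $87.19 + $87.19 = $261.57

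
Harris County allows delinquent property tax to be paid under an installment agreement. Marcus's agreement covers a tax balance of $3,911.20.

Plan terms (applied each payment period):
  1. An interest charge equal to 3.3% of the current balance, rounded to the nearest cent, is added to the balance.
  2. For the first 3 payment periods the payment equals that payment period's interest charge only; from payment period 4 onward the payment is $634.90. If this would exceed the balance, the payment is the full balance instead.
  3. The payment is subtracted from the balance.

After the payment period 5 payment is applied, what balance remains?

$2,882.85

Payment period 1: opening $3,911.20; interest $129.07 → $4,040.27; payment $129.07; balance $3,911.20
Payment period 2: opening $3,911.20; interest $129.07 → $4,040.27; payment $129.07; balance $3,911.20
Payment period 3: opening $3,911.20; interest $129.07 → $4,040.27; payment $129.07; balance $3,911.20
Payment period 4: opening $3,911.20; interest $129.07 → $4,040.27; payment $634.90; balance $3,405.37
Payment period 5: opening $3,405.37; interest $112.38 → $3,517.75; payment $634.90; balance $2,882.85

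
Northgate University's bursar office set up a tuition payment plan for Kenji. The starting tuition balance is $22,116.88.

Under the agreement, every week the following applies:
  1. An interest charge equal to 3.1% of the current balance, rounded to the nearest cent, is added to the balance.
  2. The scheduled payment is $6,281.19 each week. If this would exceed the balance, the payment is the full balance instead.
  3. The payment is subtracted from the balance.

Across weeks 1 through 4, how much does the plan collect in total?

$23,796.92

Week 1: $22,116.88 +$685.62 interest = $22,802.50; pay $6,281.19 → $16,521.31
Week 2: $16,521.31 +$512.16 interest = $17,033.47; pay $6,281.19 → $10,752.28
Week 3: $10,752.28 +$333.32 interest = $11,085.60; pay $6,281.19 → $4,804.41
Week 4: $4,804.41 +$148.94 interest = $4,953.35; pay $4,953.35 → $0.00
Total paid: $23,796.92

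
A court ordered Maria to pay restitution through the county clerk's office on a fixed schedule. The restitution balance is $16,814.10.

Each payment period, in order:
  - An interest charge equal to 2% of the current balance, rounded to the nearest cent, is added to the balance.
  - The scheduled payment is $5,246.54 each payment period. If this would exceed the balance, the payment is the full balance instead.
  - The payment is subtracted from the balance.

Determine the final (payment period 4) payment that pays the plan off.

$1,822.49

Payment period 1: $16,814.10 +$336.28 interest = $17,150.38; pay $5,246.54 → $11,903.84
Payment period 2: $11,903.84 +$238.08 interest = $12,141.92; pay $5,246.54 → $6,895.38
Payment period 3: $6,895.38 +$137.91 interest = $7,033.29; pay $5,246.54 → $1,786.75
Payment period 4: $1,786.75 +$35.74 interest = $1,822.49; pay $1,822.49 → $0.00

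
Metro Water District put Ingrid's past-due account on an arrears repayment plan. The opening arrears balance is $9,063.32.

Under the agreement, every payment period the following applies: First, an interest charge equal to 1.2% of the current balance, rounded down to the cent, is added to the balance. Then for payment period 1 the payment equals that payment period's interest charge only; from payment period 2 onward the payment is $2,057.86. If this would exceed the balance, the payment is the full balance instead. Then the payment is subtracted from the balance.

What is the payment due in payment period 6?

Payment period 1: $9,063.32 +$108.75 interest = $9,172.07; pay $108.75 → $9,063.32
Payment period 2: $9,063.32 +$108.75 interest = $9,172.07; pay $2,057.86 → $7,114.21
Payment period 3: $7,114.21 +$85.37 interest = $7,199.58; pay $2,057.86 → $5,141.72
Payment period 4: $5,141.72 +$61.70 interest = $5,203.42; pay $2,057.86 → $3,145.56
Payment period 5: $3,145.56 +$37.74 interest = $3,183.30; pay $2,057.86 → $1,125.44
Payment period 6: $1,125.44 +$13.50 interest = $1,138.94; pay $1,138.94 → $0.00

$1,138.94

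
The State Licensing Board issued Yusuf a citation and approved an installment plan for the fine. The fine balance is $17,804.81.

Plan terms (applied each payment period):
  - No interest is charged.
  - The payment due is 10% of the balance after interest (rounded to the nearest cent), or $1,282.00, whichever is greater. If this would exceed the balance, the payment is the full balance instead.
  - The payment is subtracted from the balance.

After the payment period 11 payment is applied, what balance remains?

Payment period 1: $17,804.81 − $1,780.48 → $16,024.33
Payment period 2: $16,024.33 − $1,602.43 → $14,421.90
Payment period 3: $14,421.90 − $1,442.19 → $12,979.71
Payment period 4: $12,979.71 − $1,297.97 → $11,681.74
Payment period 5: $11,681.74 − $1,282.00 → $10,399.74
Payment period 6: $10,399.74 − $1,282.00 → $9,117.74
Payment period 7: $9,117.74 − $1,282.00 → $7,835.74
Payment period 8: $7,835.74 − $1,282.00 → $6,553.74
Payment period 9: $6,553.74 − $1,282.00 → $5,271.74
Payment period 10: $5,271.74 − $1,282.00 → $3,989.74
Payment period 11: $3,989.74 − $1,282.00 → $2,707.74

$2,707.74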